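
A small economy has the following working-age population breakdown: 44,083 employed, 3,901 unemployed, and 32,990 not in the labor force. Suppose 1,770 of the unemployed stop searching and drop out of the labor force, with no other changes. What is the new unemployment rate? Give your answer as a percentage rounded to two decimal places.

New unemployment rate ≈ 4.61%.

Initially, labor force = 44,083 + 3,901 = 47,984, so u = 3,901/47,984 = 8.13%.
After the change, unemployed and labor force both fall by 1,770 → E = 44,083, U = 2,131, labor force = 46,214.
New unemployment rate = 2,131 / 46,214 = 4.61%.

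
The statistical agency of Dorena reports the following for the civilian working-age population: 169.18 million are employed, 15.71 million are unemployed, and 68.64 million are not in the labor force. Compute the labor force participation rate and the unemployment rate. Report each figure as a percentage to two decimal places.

Labor force participation rate ≈ 72.93%; unemployment rate ≈ 8.50%.

Labor force = employed + unemployed = 169.18 + 15.71 = 184.89 million.
Working-age population = 184.89 + 68.64 = 253.53 million.
Unemployment rate = 15.71 / 184.89 = 8.50%.
Labor force participation rate = 184.89 / 253.53 = 72.93%.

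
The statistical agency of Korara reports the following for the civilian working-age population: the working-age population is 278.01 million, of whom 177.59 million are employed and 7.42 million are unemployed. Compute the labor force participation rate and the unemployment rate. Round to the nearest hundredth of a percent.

Labor force = employed + unemployed = 177.59 + 7.42 = 185.01 million.
Unemployment rate = 7.42 / 185.01 = 4.01%.
Labor force participation rate = 185.01 / 278.01 = 66.55%.

Labor force participation rate ≈ 66.55%; unemployment rate ≈ 4.01%.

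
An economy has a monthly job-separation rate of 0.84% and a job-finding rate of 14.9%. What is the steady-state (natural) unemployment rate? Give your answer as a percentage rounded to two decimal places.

At steady state the flows balance: s·E = f·U, so U/(E+U) = s/(s+f).
u* = 0.84 / (0.84 + 14.9) = 0.84 / 15.74 = 5.34%.

Steady-state unemployment rate ≈ 5.34%.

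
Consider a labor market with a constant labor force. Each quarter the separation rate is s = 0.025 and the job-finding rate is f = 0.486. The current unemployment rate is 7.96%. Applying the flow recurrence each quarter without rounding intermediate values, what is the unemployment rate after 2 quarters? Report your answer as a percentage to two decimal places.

Unemployment rate after two quarters ≈ 5.63%.

With a fixed labor force, u_{t+1} = u_t + s·(1−u_t) − f·u_t = u_t·(1−s−f) + s.
Here 1−s−f = 0.489 and s = 0.025.
u_1 = 0.079600 × 0.489 + 0.025 = 0.063924.
u_2 = 0.063924 × 0.489 + 0.025 = 0.056259.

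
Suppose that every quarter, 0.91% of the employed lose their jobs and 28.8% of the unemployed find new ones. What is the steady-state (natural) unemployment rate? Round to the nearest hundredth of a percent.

Steady-state unemployment rate ≈ 3.06%.

At steady state the flows balance: s·E = f·U, so U/(E+U) = s/(s+f).
u* = 0.91 / (0.91 + 28.8) = 0.91 / 29.71 = 3.06%.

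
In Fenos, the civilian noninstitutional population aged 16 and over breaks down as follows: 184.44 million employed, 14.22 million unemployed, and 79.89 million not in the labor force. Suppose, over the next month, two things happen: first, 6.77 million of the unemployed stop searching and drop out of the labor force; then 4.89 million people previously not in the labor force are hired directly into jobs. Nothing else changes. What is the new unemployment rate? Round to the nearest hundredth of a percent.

New unemployment rate ≈ 3.79%.

Initially, labor force = 184.44 + 14.22 = 198.66 million, so u = 14.22/198.66 = 7.16%.
After the first change, unemployed and labor force both fall by 6.77 → E = 184.44, U = 7.45, labor force = 191.89 million.
After the second change, employed and labor force both rise by 4.89; unemployed unchanged → E = 189.33, U = 7.45, labor force = 196.78 million.
New unemployment rate = 7.45 / 196.78 = 3.79%.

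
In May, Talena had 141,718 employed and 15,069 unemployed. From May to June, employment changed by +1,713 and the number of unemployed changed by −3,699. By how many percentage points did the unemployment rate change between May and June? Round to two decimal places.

The unemployment rate changed by −2.27 percentage points.

May: labor force = 141,718 + 15,069 = 156,787; u = 15,069/156,787 = 9.61%.
June: labor force = 143,431 + 11,370 = 154,801; u = 11,370/154,801 = 7.34%.
Change = 7.34% − 9.61% = −2.27 pp.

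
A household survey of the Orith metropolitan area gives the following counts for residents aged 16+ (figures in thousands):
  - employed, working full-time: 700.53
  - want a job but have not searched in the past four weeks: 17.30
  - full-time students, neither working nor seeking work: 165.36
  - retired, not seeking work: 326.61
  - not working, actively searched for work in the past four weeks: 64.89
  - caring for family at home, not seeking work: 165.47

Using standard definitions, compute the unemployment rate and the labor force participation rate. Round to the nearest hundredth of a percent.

Unemployment rate ≈ 8.48%; labor force participation rate ≈ 53.15%.

Employed = 700.53 thousand.
Unemployed = 64.89 thousand.
Labor force = 700.53 + 64.89 = 765.42 thousand.
Not in labor force = 17.30 + 165.36 + 326.61 + 165.47 = 674.74 thousand (those not working and not actively searching are outside the labor force — including those who want a job but have given up searching).
Civilian working-age population = 765.42 + 674.74 = 1,440.16 thousand.
Unemployment rate = 64.89 / 765.42 = 8.48%.
Labor force participation rate = 765.42 / 1,440.16 = 53.15%.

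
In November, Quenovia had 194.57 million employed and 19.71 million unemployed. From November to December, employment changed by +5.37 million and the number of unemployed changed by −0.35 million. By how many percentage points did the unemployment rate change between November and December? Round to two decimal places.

The unemployment rate changed by −0.37 percentage points.

November: labor force = 194.57 + 19.71 = 214.28; u = 19.71/214.28 = 9.20%.
December: labor force = 199.94 + 19.36 = 219.30; u = 19.36/219.30 = 8.83%.
Change = 8.83% − 9.20% = −0.37 pp.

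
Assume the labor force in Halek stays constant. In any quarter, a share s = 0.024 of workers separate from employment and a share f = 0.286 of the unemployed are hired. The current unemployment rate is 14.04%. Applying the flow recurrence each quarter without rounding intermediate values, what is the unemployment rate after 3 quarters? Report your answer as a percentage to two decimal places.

Unemployment rate after three quarters ≈ 9.81%.

With a fixed labor force, u_{t+1} = u_t + s·(1−u_t) − f·u_t = u_t·(1−s−f) + s.
Here 1−s−f = 0.690 and s = 0.024.
u_1 = 0.140400 × 0.690 + 0.024 = 0.120876.
u_2 = 0.120876 × 0.690 + 0.024 = 0.107404.
u_3 = 0.107404 × 0.690 + 0.024 = 0.098109.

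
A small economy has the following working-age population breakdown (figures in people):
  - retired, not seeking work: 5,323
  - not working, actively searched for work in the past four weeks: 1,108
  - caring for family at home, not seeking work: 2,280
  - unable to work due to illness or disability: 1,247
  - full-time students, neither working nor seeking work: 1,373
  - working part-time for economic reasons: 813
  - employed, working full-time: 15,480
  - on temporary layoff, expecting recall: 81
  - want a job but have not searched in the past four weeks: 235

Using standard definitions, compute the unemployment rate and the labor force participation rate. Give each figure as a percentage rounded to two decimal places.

Employed = 813 + 15,480 = 16,293 (anyone who worked, including part-time for economic reasons, counts as employed).
Unemployed = 1,108 + 81 = 1,189 (jobless and actively searching, or on temporary layoff).
Labor force = 16,293 + 1,189 = 17,482.
Not in labor force = 5,323 + 2,280 + 1,247 + 1,373 + 235 = 10,458 (those not working and not actively searching are outside the labor force — including those who want a job but have given up searching).
Civilian working-age population = 17,482 + 10,458 = 27,940.
Unemployment rate = 1,189 / 17,482 = 6.80%.
Labor force participation rate = 17,482 / 27,940 = 62.57%.

Unemployment rate ≈ 6.80%; labor force participation rate ≈ 62.57%.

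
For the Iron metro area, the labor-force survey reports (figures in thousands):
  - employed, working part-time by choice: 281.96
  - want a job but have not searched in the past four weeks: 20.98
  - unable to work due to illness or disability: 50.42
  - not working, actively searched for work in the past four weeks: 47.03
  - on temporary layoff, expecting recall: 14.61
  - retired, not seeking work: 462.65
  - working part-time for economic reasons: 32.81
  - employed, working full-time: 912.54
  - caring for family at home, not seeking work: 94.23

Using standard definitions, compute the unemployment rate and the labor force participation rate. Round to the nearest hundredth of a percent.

Employed = 281.96 + 32.81 + 912.54 = 1,227.31 thousand (anyone who worked, including part-time for economic reasons, counts as employed).
Unemployed = 47.03 + 14.61 = 61.64 thousand (jobless and actively searching, or on temporary layoff).
Labor force = 1,227.31 + 61.64 = 1,288.95 thousand.
Not in labor force = 20.98 + 50.42 + 462.65 + 94.23 = 628.28 thousand (those not working and not actively searching are outside the labor force — including those who want a job but have given up searching).
Civilian working-age population = 1,288.95 + 628.28 = 1,917.23 thousand.
Unemployment rate = 61.64 / 1,288.95 = 4.78%.
Labor force participation rate = 1,288.95 / 1,917.23 = 67.23%.

Unemployment rate ≈ 4.78%; labor force participation rate ≈ 67.23%.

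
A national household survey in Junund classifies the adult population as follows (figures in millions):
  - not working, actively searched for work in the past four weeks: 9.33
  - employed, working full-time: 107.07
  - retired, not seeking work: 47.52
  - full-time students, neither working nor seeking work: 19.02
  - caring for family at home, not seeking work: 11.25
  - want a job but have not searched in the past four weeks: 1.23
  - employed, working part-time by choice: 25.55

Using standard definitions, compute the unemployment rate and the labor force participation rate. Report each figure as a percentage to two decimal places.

Unemployment rate ≈ 6.57%; labor force participation rate ≈ 64.24%.

Employed = 107.07 + 25.55 = 132.62 million.
Unemployed = 9.33 million.
Labor force = 132.62 + 9.33 = 141.95 million.
Not in labor force = 47.52 + 19.02 + 11.25 + 1.23 = 79.02 million (those not working and not actively searching are outside the labor force — including those who want a job but have given up searching).
Civilian working-age population = 141.95 + 79.02 = 220.97 million.
Unemployment rate = 9.33 / 141.95 = 6.57%.
Labor force participation rate = 141.95 / 220.97 = 64.24%.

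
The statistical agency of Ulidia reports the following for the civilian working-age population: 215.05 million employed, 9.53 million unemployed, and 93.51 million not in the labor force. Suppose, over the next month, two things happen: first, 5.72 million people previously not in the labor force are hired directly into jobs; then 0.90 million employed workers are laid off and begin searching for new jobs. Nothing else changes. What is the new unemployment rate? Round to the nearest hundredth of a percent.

Initially, labor force = 215.05 + 9.53 = 224.58 million, so u = 9.53/224.58 = 4.24%.
After the first change, employed and labor force both rise by 5.72; unemployed unchanged → E = 220.77, U = 9.53, labor force = 230.30 million.
After the second change, employed falls and unemployed rises by 0.90; labor force unchanged → E = 219.87, U = 10.43, labor force = 230.30 million.
New unemployment rate = 10.43 / 230.30 = 4.53%.

New unemployment rate ≈ 4.53%.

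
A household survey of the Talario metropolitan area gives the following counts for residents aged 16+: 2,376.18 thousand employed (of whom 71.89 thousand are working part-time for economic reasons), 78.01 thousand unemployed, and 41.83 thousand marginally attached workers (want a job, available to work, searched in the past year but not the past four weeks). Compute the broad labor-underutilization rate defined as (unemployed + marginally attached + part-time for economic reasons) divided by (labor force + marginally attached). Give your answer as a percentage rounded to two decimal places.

Labor force = 2,376.18 + 78.01 = 2,454.19 thousand.
Numerator = 78.01 + 41.83 + 71.89 = 191.73 thousand.
Denominator = 2,454.19 + 41.83 = 2,496.02 thousand.
Broad rate = 191.73 / 2,496.02 = 7.68%.

Broad underutilization rate ≈ 7.68%.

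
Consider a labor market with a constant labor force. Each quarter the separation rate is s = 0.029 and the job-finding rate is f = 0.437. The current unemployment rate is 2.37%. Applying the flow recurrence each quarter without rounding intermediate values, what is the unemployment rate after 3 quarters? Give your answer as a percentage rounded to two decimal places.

Unemployment rate after three quarters ≈ 5.64%.

With a fixed labor force, u_{t+1} = u_t + s·(1−u_t) − f·u_t = u_t·(1−s−f) + s.
Here 1−s−f = 0.534 and s = 0.029.
u_1 = 0.023700 × 0.534 + 0.029 = 0.041656.
u_2 = 0.041656 × 0.534 + 0.029 = 0.051244.
u_3 = 0.051244 × 0.534 + 0.029 = 0.056364.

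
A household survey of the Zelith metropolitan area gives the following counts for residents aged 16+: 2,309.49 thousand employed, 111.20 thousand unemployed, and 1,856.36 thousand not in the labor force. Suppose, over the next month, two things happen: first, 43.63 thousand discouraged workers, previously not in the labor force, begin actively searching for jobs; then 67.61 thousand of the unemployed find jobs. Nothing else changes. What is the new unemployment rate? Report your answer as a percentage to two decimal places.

Initially, labor force = 2,309.49 + 111.20 = 2,420.69 thousand, so u = 111.20/2,420.69 = 4.59%.
After the first change, unemployed and labor force both rise by 43.63 → E = 2,309.49, U = 154.83, labor force = 2,464.32 thousand.
After the second change, unemployed falls and employed rises by 67.61; labor force unchanged → E = 2,377.10, U = 87.22, labor force = 2,464.32 thousand.
New unemployment rate = 87.22 / 2,464.32 = 3.54%.

New unemployment rate ≈ 3.54%.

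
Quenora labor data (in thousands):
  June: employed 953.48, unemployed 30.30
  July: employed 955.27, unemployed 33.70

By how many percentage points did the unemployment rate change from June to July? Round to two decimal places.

June: labor force = 953.48 + 30.30 = 983.78; u = 30.30/983.78 = 3.08%.
July: labor force = 955.27 + 33.70 = 988.97; u = 33.70/988.97 = 3.41%.
Change = 3.41% − 3.08% = +0.33 pp.

The unemployment rate changed by +0.33 percentage points.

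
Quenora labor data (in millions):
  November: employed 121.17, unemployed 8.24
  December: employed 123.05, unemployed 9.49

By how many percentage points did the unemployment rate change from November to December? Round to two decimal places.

The unemployment rate changed by +0.79 percentage points.

November: labor force = 121.17 + 8.24 = 129.41; u = 8.24/129.41 = 6.37%.
December: labor force = 123.05 + 9.49 = 132.54; u = 9.49/132.54 = 7.16%.
Change = 7.16% − 6.37% = +0.79 pp.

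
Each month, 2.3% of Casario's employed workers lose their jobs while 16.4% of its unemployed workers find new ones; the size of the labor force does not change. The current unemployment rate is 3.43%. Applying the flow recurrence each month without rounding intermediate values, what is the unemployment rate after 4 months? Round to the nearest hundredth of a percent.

With a fixed labor force, u_{t+1} = u_t + s·(1−u_t) − f·u_t = u_t·(1−s−f) + s.
Here 1−s−f = 0.813 and s = 0.023.
u_1 = 0.034300 × 0.813 + 0.023 = 0.050886.
u_2 = 0.050886 × 0.813 + 0.023 = 0.064370.
u_3 = 0.064370 × 0.813 + 0.023 = 0.075333.
u_4 = 0.075333 × 0.813 + 0.023 = 0.084246.

Unemployment rate after four months ≈ 8.42%.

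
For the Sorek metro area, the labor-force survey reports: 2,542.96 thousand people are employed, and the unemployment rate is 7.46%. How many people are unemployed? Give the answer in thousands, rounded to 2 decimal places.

Let U be the number unemployed. The labor force is E + U, and U/(E+U) = 0.0746.
So U = 0.0746 × 2,542.96 / (1 − 0.0746) = 189.7048 / 0.9254 ≈ 205.00 thousand.

About 205.00 thousand are unemployed.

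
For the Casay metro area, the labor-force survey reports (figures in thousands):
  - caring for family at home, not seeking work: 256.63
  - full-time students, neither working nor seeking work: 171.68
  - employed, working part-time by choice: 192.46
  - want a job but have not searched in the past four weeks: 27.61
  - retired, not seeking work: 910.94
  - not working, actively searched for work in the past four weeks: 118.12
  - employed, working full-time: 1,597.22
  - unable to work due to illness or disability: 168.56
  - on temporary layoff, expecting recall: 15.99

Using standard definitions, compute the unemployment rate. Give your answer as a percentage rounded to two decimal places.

Employed = 192.46 + 1,597.22 = 1,789.68 thousand.
Unemployed = 118.12 + 15.99 = 134.11 thousand (jobless and actively searching, or on temporary layoff).
Labor force = 1,789.68 + 134.11 = 1,923.79 thousand.
Unemployment rate = 134.11 / 1,923.79 = 6.97%.

Unemployment rate ≈ 6.97%.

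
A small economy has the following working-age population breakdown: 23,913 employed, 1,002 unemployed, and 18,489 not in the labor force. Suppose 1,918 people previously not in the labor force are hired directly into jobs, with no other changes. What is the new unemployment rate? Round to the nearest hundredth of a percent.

Initially, labor force = 23,913 + 1,002 = 24,915, so u = 1,002/24,915 = 4.02%.
After the change, employed and labor force both rise by 1,918; unemployed unchanged → E = 25,831, U = 1,002, labor force = 26,833.
New unemployment rate = 1,002 / 26,833 = 3.73%.

New unemployment rate ≈ 3.73%.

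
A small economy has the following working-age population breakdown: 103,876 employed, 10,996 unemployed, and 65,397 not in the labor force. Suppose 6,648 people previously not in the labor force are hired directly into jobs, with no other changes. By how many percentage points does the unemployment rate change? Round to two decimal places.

Initially, labor force = 103,876 + 10,996 = 114,872, so u = 10,996/114,872 = 9.57%.
After the change, employed and labor force both rise by 6,648; unemployed unchanged → E = 110,524, U = 10,996, labor force = 121,520.
New unemployment rate = 10,996 / 121,520 = 9.05%.
Change = 9.05% − 9.57% = −0.52 percentage points.

The unemployment rate changes by −0.52 percentage points.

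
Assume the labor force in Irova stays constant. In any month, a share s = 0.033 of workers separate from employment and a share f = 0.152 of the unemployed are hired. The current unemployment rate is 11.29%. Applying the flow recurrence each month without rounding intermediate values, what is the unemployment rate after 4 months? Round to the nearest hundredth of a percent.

With a fixed labor force, u_{t+1} = u_t + s·(1−u_t) − f·u_t = u_t·(1−s−f) + s.
Here 1−s−f = 0.815 and s = 0.033.
u_1 = 0.112900 × 0.815 + 0.033 = 0.125013.
u_2 = 0.125013 × 0.815 + 0.033 = 0.134886.
u_3 = 0.134886 × 0.815 + 0.033 = 0.142932.
u_4 = 0.142932 × 0.815 + 0.033 = 0.149490.

Unemployment rate after four months ≈ 14.95%.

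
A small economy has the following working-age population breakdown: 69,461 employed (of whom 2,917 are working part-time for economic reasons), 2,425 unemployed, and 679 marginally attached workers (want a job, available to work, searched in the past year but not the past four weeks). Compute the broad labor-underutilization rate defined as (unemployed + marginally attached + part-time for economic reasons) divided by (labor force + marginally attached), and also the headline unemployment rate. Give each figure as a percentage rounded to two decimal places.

Labor force = 69,461 + 2,425 = 71,886.
Numerator = 2,425 + 679 + 2,917 = 6,021.
Denominator = 71,886 + 679 = 72,565.
Broad rate = 6,021 / 72,565 = 8.30%.
Headline unemployment rate = 2,425 / 71,886 = 3.37%.

Broad underutilization rate ≈ 8.30%; headline unemployment rate ≈ 3.37%.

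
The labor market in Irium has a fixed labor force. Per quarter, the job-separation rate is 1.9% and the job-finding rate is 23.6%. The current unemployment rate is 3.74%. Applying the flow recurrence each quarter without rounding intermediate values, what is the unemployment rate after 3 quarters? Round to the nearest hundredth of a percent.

With a fixed labor force, u_{t+1} = u_t + s·(1−u_t) − f·u_t = u_t·(1−s−f) + s.
Here 1−s−f = 0.745 and s = 0.019.
u_1 = 0.037400 × 0.745 + 0.019 = 0.046863.
u_2 = 0.046863 × 0.745 + 0.019 = 0.053913.
u_3 = 0.053913 × 0.745 + 0.019 = 0.059165.

Unemployment rate after three quarters ≈ 5.92%.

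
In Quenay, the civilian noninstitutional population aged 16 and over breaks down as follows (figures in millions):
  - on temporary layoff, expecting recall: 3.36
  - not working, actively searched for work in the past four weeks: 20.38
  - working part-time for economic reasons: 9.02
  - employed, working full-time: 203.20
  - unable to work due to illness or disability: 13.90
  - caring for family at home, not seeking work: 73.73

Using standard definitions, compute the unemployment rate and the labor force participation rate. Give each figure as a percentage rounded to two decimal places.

Unemployment rate ≈ 10.06%; labor force participation rate ≈ 72.92%.

Employed = 9.02 + 203.20 = 212.22 million (anyone who worked, including part-time for economic reasons, counts as employed).
Unemployed = 3.36 + 20.38 = 23.74 million (jobless and actively searching, or on temporary layoff).
Labor force = 212.22 + 23.74 = 235.96 million.
Not in labor force = 13.90 + 73.73 = 87.63 million (those not working and not actively searching are outside the labor force).
Civilian working-age population = 235.96 + 87.63 = 323.59 million.
Unemployment rate = 23.74 / 235.96 = 10.06%.
Labor force participation rate = 235.96 / 323.59 = 72.92%.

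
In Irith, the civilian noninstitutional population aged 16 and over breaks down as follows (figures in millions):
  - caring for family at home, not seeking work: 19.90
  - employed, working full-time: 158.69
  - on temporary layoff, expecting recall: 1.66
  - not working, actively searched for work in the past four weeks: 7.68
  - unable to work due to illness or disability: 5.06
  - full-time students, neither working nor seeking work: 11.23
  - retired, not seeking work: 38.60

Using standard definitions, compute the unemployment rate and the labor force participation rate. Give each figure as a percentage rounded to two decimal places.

Employed = 158.69 million.
Unemployed = 1.66 + 7.68 = 9.34 million (jobless and actively searching, or on temporary layoff).
Labor force = 158.69 + 9.34 = 168.03 million.
Not in labor force = 19.90 + 5.06 + 11.23 + 38.60 = 74.79 million (those not working and not actively searching are outside the labor force).
Civilian working-age population = 168.03 + 74.79 = 242.82 million.
Unemployment rate = 9.34 / 168.03 = 5.56%.
Labor force participation rate = 168.03 / 242.82 = 69.20%.

Unemployment rate ≈ 5.56%; labor force participation rate ≈ 69.20%.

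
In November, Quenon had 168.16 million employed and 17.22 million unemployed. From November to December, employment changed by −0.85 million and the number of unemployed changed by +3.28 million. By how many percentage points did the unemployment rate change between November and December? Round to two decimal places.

The unemployment rate changed by +1.63 percentage points.

November: labor force = 168.16 + 17.22 = 185.38; u = 17.22/185.38 = 9.29%.
December: labor force = 167.31 + 20.50 = 187.81; u = 20.50/187.81 = 10.92%.
Change = 10.92% − 9.29% = +1.63 pp.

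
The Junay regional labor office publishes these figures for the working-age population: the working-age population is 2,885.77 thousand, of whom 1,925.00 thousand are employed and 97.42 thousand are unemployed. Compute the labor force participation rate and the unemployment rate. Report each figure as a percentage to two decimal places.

Labor force = employed + unemployed = 1,925.00 + 97.42 = 2,022.42 thousand.
Unemployment rate = 97.42 / 2,022.42 = 4.82%.
Labor force participation rate = 2,022.42 / 2,885.77 = 70.08%.

Labor force participation rate ≈ 70.08%; unemployment rate ≈ 4.82%.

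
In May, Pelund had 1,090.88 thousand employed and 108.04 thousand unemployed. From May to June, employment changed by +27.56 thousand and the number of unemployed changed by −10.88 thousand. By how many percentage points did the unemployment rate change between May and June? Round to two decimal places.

May: labor force = 1,090.88 + 108.04 = 1,198.92; u = 108.04/1,198.92 = 9.01%.
June: labor force = 1,118.44 + 97.16 = 1,215.60; u = 97.16/1,215.60 = 7.99%.
Change = 7.99% − 9.01% = −1.02 pp.

The unemployment rate changed by −1.02 percentage points.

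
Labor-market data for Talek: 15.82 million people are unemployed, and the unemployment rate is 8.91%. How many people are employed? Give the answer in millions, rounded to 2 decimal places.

About 161.73 million are employed.

Labor force = U / u = 15.82 / 0.0891 ≈ 177.55 million.
Employed = labor force − unemployed = 177.55 − 15.82 = 161.73 million.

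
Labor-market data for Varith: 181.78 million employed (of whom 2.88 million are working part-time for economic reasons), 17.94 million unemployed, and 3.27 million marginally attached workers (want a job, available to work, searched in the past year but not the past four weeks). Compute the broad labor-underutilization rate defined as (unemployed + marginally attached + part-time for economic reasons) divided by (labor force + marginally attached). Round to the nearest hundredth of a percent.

Labor force = 181.78 + 17.94 = 199.72 million.
Numerator = 17.94 + 3.27 + 2.88 = 24.09 million.
Denominator = 199.72 + 3.27 = 202.99 million.
Broad rate = 24.09 / 202.99 = 11.87%.

Broad underutilization rate ≈ 11.87%.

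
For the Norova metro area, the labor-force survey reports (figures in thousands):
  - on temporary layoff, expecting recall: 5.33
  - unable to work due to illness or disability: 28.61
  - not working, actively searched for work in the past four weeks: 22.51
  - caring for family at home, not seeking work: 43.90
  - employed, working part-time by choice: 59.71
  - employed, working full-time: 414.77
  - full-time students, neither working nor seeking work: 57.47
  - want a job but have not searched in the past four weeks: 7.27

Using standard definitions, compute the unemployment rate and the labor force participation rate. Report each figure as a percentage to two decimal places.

Unemployment rate ≈ 5.54%; labor force participation rate ≈ 78.54%.

Employed = 59.71 + 414.77 = 474.48 thousand.
Unemployed = 5.33 + 22.51 = 27.84 thousand (jobless and actively searching, or on temporary layoff).
Labor force = 474.48 + 27.84 = 502.32 thousand.
Not in labor force = 28.61 + 43.90 + 57.47 + 7.27 = 137.25 thousand (those not working and not actively searching are outside the labor force — including those who want a job but have given up searching).
Civilian working-age population = 502.32 + 137.25 = 639.57 thousand.
Unemployment rate = 27.84 / 502.32 = 5.54%.
Labor force participation rate = 502.32 / 639.57 = 78.54%.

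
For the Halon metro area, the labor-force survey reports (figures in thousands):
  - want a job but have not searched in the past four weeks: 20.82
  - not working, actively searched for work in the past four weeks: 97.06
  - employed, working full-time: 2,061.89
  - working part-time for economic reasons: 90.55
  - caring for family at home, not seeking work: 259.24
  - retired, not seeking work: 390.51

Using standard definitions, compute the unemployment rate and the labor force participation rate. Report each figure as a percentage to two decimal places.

Employed = 2,061.89 + 90.55 = 2,152.44 thousand (anyone who worked, including part-time for economic reasons, counts as employed).
Unemployed = 97.06 thousand.
Labor force = 2,152.44 + 97.06 = 2,249.50 thousand.
Not in labor force = 20.82 + 259.24 + 390.51 = 670.57 thousand (those not working and not actively searching are outside the labor force — including those who want a job but have given up searching).
Civilian working-age population = 2,249.50 + 670.57 = 2,920.07 thousand.
Unemployment rate = 97.06 / 2,249.50 = 4.31%.
Labor force participation rate = 2,249.50 / 2,920.07 = 77.04%.

Unemployment rate ≈ 4.31%; labor force participation rate ≈ 77.04%.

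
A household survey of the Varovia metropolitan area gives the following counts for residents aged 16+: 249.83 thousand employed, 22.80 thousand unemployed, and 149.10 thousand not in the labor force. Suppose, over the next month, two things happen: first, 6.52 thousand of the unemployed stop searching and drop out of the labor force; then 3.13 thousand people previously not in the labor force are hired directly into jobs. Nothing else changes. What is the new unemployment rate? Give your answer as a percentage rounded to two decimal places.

New unemployment rate ≈ 6.05%.

Initially, labor force = 249.83 + 22.80 = 272.63 thousand, so u = 22.80/272.63 = 8.36%.
After the first change, unemployed and labor force both fall by 6.52 → E = 249.83, U = 16.28, labor force = 266.11 thousand.
After the second change, employed and labor force both rise by 3.13; unemployed unchanged → E = 252.96, U = 16.28, labor force = 269.24 thousand.
New unemployment rate = 16.28 / 269.24 = 6.05%.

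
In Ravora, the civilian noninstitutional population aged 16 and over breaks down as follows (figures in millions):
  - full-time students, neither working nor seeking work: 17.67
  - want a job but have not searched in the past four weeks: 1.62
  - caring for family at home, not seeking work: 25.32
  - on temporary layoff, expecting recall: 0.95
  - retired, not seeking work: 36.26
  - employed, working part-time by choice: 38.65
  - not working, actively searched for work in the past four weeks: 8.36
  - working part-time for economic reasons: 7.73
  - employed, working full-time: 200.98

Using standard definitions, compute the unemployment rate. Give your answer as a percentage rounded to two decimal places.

Employed = 38.65 + 7.73 + 200.98 = 247.36 million (anyone who worked, including part-time for economic reasons, counts as employed).
Unemployed = 0.95 + 8.36 = 9.31 million (jobless and actively searching, or on temporary layoff).
Labor force = 247.36 + 9.31 = 256.67 million.
Unemployment rate = 9.31 / 256.67 = 3.63%.

Unemployment rate ≈ 3.63%.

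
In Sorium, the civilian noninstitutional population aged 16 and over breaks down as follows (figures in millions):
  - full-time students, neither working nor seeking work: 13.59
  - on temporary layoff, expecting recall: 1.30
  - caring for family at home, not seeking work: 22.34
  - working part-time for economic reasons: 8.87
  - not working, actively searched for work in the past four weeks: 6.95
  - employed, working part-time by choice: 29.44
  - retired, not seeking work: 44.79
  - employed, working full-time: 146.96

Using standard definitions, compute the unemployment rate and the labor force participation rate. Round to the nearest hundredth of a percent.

Unemployment rate ≈ 4.26%; labor force participation rate ≈ 70.57%.

Employed = 8.87 + 29.44 + 146.96 = 185.27 million (anyone who worked, including part-time for economic reasons, counts as employed).
Unemployed = 1.30 + 6.95 = 8.25 million (jobless and actively searching, or on temporary layoff).
Labor force = 185.27 + 8.25 = 193.52 million.
Not in labor force = 13.59 + 22.34 + 44.79 = 80.72 million (those not working and not actively searching are outside the labor force).
Civilian working-age population = 193.52 + 80.72 = 274.24 million.
Unemployment rate = 8.25 / 193.52 = 4.26%.
Labor force participation rate = 193.52 / 274.24 = 70.57%.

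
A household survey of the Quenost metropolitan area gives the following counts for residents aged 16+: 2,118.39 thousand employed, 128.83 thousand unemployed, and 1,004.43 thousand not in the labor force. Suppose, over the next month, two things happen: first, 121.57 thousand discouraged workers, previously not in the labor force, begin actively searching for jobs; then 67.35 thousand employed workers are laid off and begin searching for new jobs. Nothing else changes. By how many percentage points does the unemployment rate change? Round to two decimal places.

Initially, labor force = 2,118.39 + 128.83 = 2,247.22 thousand, so u = 128.83/2,247.22 = 5.73%.
After the first change, unemployed and labor force both rise by 121.57 → E = 2,118.39, U = 250.40, labor force = 2,368.79 thousand.
After the second change, employed falls and unemployed rises by 67.35; labor force unchanged → E = 2,051.04, U = 317.75, labor force = 2,368.79 thousand.
New unemployment rate = 317.75 / 2,368.79 = 13.41%.
Change = 13.41% − 5.73% = +7.68 percentage points.

The unemployment rate changes by +7.68 percentage points.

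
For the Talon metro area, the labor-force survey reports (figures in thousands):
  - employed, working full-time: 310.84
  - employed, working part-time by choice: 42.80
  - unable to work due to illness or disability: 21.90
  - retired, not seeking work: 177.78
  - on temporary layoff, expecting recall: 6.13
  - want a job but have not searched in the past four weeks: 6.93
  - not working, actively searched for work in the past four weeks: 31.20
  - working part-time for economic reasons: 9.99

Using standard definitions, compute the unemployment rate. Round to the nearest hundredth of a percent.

Employed = 310.84 + 42.80 + 9.99 = 363.63 thousand (anyone who worked, including part-time for economic reasons, counts as employed).
Unemployed = 6.13 + 31.20 = 37.33 thousand (jobless and actively searching, or on temporary layoff).
Labor force = 363.63 + 37.33 = 400.96 thousand.
Unemployment rate = 37.33 / 400.96 = 9.31%.

Unemployment rate ≈ 9.31%.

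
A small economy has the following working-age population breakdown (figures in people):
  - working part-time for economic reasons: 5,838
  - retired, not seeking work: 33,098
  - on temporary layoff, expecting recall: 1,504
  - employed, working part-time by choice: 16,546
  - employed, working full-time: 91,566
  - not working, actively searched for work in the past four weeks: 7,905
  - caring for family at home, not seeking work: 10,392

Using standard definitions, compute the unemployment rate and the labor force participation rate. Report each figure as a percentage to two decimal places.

Unemployment rate ≈ 7.63%; labor force participation rate ≈ 73.93%.

Employed = 5,838 + 16,546 + 91,566 = 113,950 (anyone who worked, including part-time for economic reasons, counts as employed).
Unemployed = 1,504 + 7,905 = 9,409 (jobless and actively searching, or on temporary layoff).
Labor force = 113,950 + 9,409 = 123,359.
Not in labor force = 33,098 + 10,392 = 43,490 (those not working and not actively searching are outside the labor force).
Civilian working-age population = 123,359 + 43,490 = 166,849.
Unemployment rate = 9,409 / 123,359 = 7.63%.
Labor force participation rate = 123,359 / 166,849 = 73.93%.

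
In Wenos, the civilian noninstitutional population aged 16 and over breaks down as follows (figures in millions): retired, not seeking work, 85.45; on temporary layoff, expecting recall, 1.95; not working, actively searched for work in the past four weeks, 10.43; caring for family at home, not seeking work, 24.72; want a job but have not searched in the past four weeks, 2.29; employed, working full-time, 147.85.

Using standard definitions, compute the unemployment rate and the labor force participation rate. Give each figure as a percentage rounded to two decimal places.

Unemployment rate ≈ 7.73%; labor force participation rate ≈ 58.76%.

Employed = 147.85 million.
Unemployed = 1.95 + 10.43 = 12.38 million (jobless and actively searching, or on temporary layoff).
Labor force = 147.85 + 12.38 = 160.23 million.
Not in labor force = 85.45 + 24.72 + 2.29 = 112.46 million (those not working and not actively searching are outside the labor force — including those who want a job but have given up searching).
Civilian working-age population = 160.23 + 112.46 = 272.69 million.
Unemployment rate = 12.38 / 160.23 = 7.73%.
Labor force participation rate = 160.23 / 272.69 = 58.76%.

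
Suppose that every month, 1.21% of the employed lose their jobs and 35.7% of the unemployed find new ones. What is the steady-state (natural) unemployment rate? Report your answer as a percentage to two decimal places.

Steady-state unemployment rate ≈ 3.28%.

At steady state the flows balance: s·E = f·U, so U/(E+U) = s/(s+f).
u* = 1.21 / (1.21 + 35.7) = 1.21 / 36.91 = 3.28%.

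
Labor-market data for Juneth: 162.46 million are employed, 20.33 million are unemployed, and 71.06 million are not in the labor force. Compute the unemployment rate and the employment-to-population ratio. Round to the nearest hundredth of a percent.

Unemployment rate ≈ 11.12%; employment-population ratio ≈ 64.00%.

Labor force = employed + unemployed = 162.46 + 20.33 = 182.79 million.
Working-age population = 182.79 + 71.06 = 253.85 million.
Unemployment rate = 20.33 / 182.79 = 11.12%.
Employment-population ratio = 162.46 / 253.85 = 64.00%.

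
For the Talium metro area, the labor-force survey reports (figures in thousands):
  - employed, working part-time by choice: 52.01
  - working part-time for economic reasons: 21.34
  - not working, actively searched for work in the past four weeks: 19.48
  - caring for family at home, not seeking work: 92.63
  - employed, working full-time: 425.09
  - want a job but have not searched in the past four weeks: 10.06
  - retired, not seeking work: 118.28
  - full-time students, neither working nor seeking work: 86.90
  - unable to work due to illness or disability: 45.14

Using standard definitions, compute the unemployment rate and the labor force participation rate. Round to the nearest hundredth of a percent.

Employed = 52.01 + 21.34 + 425.09 = 498.44 thousand (anyone who worked, including part-time for economic reasons, counts as employed).
Unemployed = 19.48 thousand.
Labor force = 498.44 + 19.48 = 517.92 thousand.
Not in labor force = 92.63 + 10.06 + 118.28 + 86.90 + 45.14 = 353.01 thousand (those not working and not actively searching are outside the labor force — including those who want a job but have given up searching).
Civilian working-age population = 517.92 + 353.01 = 870.93 thousand.
Unemployment rate = 19.48 / 517.92 = 3.76%.
Labor force participation rate = 517.92 / 870.93 = 59.47%.

Unemployment rate ≈ 3.76%; labor force participation rate ≈ 59.47%.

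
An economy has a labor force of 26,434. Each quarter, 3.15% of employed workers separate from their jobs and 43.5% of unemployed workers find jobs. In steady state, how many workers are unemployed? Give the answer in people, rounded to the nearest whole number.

Steady-state unemployment rate u* = s/(s+f) = 3.15/(3.15+43.5) = 0.067524.
Unemployed = u* × labor force = 0.067524 × 26,434 ≈ 1,785.

About 1,785 are unemployed in steady state.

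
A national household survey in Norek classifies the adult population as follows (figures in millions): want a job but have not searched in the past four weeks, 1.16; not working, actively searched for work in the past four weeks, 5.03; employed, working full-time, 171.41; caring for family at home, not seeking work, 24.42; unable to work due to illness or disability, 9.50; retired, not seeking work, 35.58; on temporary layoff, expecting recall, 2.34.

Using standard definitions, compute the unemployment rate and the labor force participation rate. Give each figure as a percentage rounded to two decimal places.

Unemployment rate ≈ 4.12%; labor force participation rate ≈ 71.67%.

Employed = 171.41 million.
Unemployed = 5.03 + 2.34 = 7.37 million (jobless and actively searching, or on temporary layoff).
Labor force = 171.41 + 7.37 = 178.78 million.
Not in labor force = 1.16 + 24.42 + 9.50 + 35.58 = 70.66 million (those not working and not actively searching are outside the labor force — including those who want a job but have given up searching).
Civilian working-age population = 178.78 + 70.66 = 249.44 million.
Unemployment rate = 7.37 / 178.78 = 4.12%.
Labor force participation rate = 178.78 / 249.44 = 71.67%.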